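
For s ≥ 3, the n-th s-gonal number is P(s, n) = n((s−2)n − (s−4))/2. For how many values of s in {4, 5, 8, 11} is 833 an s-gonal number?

s = 4: P(4, 28) = 784 and P(4, 29) = 841; 833 is not s-gonal.
s = 5: P(5, 23) = 782 and P(5, 24) = 852; 833 is not s-gonal.
s = 8: P(8, 17) = 833. ✓
s = 11: P(11, 14) = 833. ✓
Hits: s ∈ {8, 11} → 2.

2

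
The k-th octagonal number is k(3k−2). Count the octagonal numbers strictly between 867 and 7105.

31

The n-th octagonal number is n(3n−2).
Smallest index with value > 867: n = 18 (giving 936).
Largest index with value < 7105: n = 48 (giving 6816).
Indices 18 through 48: 31 terms.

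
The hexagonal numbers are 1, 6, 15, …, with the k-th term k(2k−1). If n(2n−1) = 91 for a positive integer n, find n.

7

Set n(2n−1) = 91, giving 2n² − n − 91 = 0.
The discriminant is 1 + 8·91 = 729, and √729 = 27.
So n = (1 + 27) / 4 = 28/4 = 7.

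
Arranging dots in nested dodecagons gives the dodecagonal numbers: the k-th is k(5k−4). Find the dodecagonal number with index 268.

358048

The 268th dodecagonal number is n(5n−4) with n = 268.
268·(5·268 − 4) = 268·1336 = 358048.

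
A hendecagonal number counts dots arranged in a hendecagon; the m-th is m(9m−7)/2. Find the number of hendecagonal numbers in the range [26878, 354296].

203

The n-th hendecagonal number is n(9n−7)/2.
Smallest index with value ≥ 26878: n = 78 (giving 27105).
Largest index with value ≤ 354296: n = 280 (giving 351820).
Indices 78 through 280: 203 terms.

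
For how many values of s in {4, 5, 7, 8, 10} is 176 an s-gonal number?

s = 4: P(4, 13) = 169 and P(4, 14) = 196; 176 is not s-gonal.
s = 5: P(5, 11) = 176. ✓
s = 7: P(7, 8) = 148 and P(7, 9) = 189; 176 is not s-gonal.
s = 8: P(8, 8) = 176. ✓
s = 10: P(10, 7) = 175 and P(10, 8) = 232; 176 is not s-gonal.
Hits: s ∈ {5, 8} → 2.

2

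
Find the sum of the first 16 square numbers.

1496

Σ_{i=1}^{16} i² = 16·17·33/6 = 1496.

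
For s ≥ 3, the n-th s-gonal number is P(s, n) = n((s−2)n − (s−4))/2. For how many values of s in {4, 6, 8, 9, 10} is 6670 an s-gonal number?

s = 4: P(4, 81) = 6561 and P(4, 82) = 6724; 6670 is not s-gonal.
s = 6: P(6, 58) = 6670. ✓
s = 8: P(8, 47) = 6533 and P(8, 48) = 6816; 6670 is not s-gonal.
s = 9: P(9, 44) = 6666 and P(9, 45) = 6975; 6670 is not s-gonal.
s = 10: P(10, 41) = 6601 and P(10, 42) = 6930; 6670 is not s-gonal.
Hits: s ∈ {6} → 1.

1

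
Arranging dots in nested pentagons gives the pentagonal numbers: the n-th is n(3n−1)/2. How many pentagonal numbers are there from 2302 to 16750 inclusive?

66

The n-th pentagonal number is n(3n−1)/2.
Smallest index with value ≥ 2302: n = 40 (giving 2380).
Largest index with value ≤ 16750: n = 105 (giving 16485).
Indices 40 through 105: 66 terms.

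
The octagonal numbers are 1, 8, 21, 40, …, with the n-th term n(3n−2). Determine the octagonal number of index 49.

7105

The 49th octagonal number is n(3n−2) with n = 49.
49·(3·49 − 2) = 49·145 = 7105.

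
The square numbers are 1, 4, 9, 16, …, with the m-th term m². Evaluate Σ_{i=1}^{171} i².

1681386

Σ_{i=1}^{171} i² = 171·172·343/6 = 1681386.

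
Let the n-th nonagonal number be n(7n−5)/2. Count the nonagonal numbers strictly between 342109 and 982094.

The n-th nonagonal number is n(7n−5)/2.
Smallest index with value > 342109: n = 314 (giving 344301).
Largest index with value < 982094: n = 530 (giving 981825).
Indices 314 through 530: 217 terms.

217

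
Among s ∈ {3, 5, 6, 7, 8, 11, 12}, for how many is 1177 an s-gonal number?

1

s = 3: P(3, 48) = 1176 and P(3, 49) = 1225; 1177 is not s-gonal.
s = 5: P(5, 28) = 1162 and P(5, 29) = 1247; 1177 is not s-gonal.
s = 6: P(6, 24) = 1128 and P(6, 25) = 1225; 1177 is not s-gonal.
s = 7: P(7, 22) = 1177. ✓
s = 8: P(8, 20) = 1160 and P(8, 21) = 1281; 1177 is not s-gonal.
s = 11: P(11, 16) = 1096 and P(11, 17) = 1241; 1177 is not s-gonal.
s = 12: P(12, 15) = 1065 and P(12, 16) = 1216; 1177 is not s-gonal.
Hits: s ∈ {7} → 1.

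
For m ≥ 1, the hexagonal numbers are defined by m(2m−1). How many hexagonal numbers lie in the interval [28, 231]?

8

The n-th hexagonal number is n(2n−1).
Smallest index with value ≥ 28: n = 4 (giving 28).
Largest index with value ≤ 231: n = 11 (giving 231).
Indices 4 through 11: 8 terms.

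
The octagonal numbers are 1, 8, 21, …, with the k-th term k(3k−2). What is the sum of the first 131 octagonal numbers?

Σ i(3i−2) = 3Σi² − 2Σi over i = 1..131.
Σi = 8646 and Σi² = 757966.
3·757966 − 2·8646 = 2256606.

2256606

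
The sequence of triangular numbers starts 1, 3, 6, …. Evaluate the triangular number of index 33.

33·34/2 = 1122/2 = 561.

561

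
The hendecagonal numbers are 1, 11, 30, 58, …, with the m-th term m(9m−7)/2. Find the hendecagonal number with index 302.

The 302nd hendecagonal number is n(9n−7)/2 with n = 302.
302·(9·302 − 7)/2 = 302·2711/2 = 409361.

409361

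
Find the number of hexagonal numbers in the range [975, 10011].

49

The n-th hexagonal number is n(2n−1).
Smallest index with value ≥ 975: n = 23 (giving 1035).
Largest index with value ≤ 10011: n = 71 (giving 10011).
Indices 23 through 71: 49 terms.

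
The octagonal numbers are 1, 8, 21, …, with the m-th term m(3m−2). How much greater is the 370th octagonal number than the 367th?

6627

370·(3·370 − 2) = 409960 and 367·(3·367 − 2) = 403333.
Difference: 409960 − 403333 = 6627.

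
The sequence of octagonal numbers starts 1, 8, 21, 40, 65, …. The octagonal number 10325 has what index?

59

Set n(3n−2) = 10325, giving 3n² − 2n − 10325 = 0.
The discriminant is 4 + 12·10325 = 123904, and √123904 = 352.
So n = (2 + 352) / 6 = 354/6 = 59.
Check: 59·(3·59 − 2) = 10325. ✓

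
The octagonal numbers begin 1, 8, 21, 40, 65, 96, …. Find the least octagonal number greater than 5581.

Solve n(3n−2) > 5581 for integer n.
The largest n with value ≤ 5581 is 43 (since 5461 ≤ 5581 < 5720), so the first above is n = 44, value 5720.

5720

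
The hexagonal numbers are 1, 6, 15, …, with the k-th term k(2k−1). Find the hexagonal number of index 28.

1540

The 28th hexagonal number is n(2n−1) with n = 28.
28·(2·28 − 1) = 28·55 = 1540.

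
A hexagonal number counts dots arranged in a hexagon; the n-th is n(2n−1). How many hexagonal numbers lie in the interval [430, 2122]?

18

The n-th hexagonal number is n(2n−1).
Smallest index with value ≥ 430: n = 15 (giving 435).
Largest index with value ≤ 2122: n = 32 (giving 2016).
Indices 15 through 32: 18 terms.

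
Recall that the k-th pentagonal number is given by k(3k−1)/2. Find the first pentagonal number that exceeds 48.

51

Solve n(3n−1)/2 > 48 for integer n.
The largest n with value ≤ 48 is 5 (since 35 ≤ 48 < 51), so the first above is n = 6, value 51.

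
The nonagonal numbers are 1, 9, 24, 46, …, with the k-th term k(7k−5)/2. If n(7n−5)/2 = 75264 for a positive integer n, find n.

147

Set n(7n−5)/2 = 75264, giving 7n² − 5n − 150528 = 0.
So n = (5 + 2053) / 14 = 2058/14 = 147.
Check: 147·(7·147 − 5)/2 = 75264. ✓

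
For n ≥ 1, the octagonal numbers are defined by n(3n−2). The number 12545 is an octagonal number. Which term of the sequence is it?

Set n(3n−2) = 12545, giving 3n² − 2n − 12545 = 0.
So n = (2 + 388) / 6 = 390/6 = 65.

65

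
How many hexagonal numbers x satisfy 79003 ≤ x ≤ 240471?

The n-th hexagonal number is n(2n−1).
Smallest index with value ≥ 79003: n = 199 (giving 79003).
Largest index with value ≤ 240471: n = 347 (giving 240471).
Indices 199 through 347: 149 terms.

149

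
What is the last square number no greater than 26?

Solve n² ≤ 26 for integer n.
n = 5 gives 25 ≤ 26, while n = 6 gives 36 > 26; so the answer is 25.

25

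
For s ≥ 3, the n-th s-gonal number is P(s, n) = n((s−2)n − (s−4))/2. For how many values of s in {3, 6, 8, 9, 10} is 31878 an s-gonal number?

1

s = 3: P(3, 252) = 31878. ✓
s = 6: P(6, 126) = 31626 and P(6, 127) = 32131; 31878 is not s-gonal.
s = 8: P(8, 103) = 31621 and P(8, 104) = 32240; 31878 is not s-gonal.
s = 9: P(9, 95) = 31350 and P(9, 96) = 32016; 31878 is not s-gonal.
s = 10: P(10, 89) = 31417 and P(10, 90) = 32130; 31878 is not s-gonal.
Hits: s ∈ {3} → 1.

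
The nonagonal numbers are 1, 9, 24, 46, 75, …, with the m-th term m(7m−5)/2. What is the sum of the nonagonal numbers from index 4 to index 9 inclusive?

851

Σ i(7i−5)/2 = (7Σi² − 5Σi) / 2 over i = 4..9.
Σi = 45 − 6 = 39 and Σi² = 285 − 14 = 271.
(7·271 − 5·39) / 2 = 1702/2 = 851.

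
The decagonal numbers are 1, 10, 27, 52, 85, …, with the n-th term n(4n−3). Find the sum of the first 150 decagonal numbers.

Σ i(4i−3) = 4Σi² − 3Σi over i = 1..150.
Σi = 11325 and Σi² = 1136275.
4·1136275 − 3·11325 = 4511125.

4511125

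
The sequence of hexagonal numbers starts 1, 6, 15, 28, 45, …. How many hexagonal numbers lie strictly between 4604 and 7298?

12

The n-th hexagonal number is n(2n−1).
Smallest index with value > 4604: n = 49 (giving 4753).
Largest index with value < 7298: n = 60 (giving 7140).
Indices 49 through 60: 12 terms.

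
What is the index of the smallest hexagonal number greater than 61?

Solve n(2n−1) > 61 for integer n.
The largest n with value ≤ 61 is 5 (since 45 ≤ 61 < 66), so the first above is n = 6, value 66.

6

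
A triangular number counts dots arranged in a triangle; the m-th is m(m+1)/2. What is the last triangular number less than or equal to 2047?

Solve n(n+1)/2 ≤ 2047 for integer n.
n = 63 gives 2016 ≤ 2047, while n = 64 gives 2080 > 2047; so the answer is 2016.

2016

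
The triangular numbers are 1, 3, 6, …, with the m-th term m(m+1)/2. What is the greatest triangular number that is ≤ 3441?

3403

Solve n(n+1)/2 ≤ 3441 for integer n.
n = 82 gives 3403 ≤ 3441, while n = 83 gives 3486 > 3441; so the answer is 3403.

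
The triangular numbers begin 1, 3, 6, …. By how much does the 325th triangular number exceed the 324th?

325

Consecutive triangular numbers differ by n: T_{325} − T_{324} = 325.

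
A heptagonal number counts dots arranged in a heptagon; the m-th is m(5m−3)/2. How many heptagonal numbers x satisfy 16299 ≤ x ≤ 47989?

The n-th heptagonal number is n(5n−3)/2.
Smallest index with value ≥ 16299: n = 82 (giving 16687).
Largest index with value ≤ 47989: n = 138 (giving 47403).
Indices 82 through 138: 57 terms.

57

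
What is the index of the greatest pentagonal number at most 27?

Solve n(3n−1)/2 ≤ 27 for integer n.
n = 4 gives 22 ≤ 27, while n = 5 gives 35 > 27; so the answer is index 4.

4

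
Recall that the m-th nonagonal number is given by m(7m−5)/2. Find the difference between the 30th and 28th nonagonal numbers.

30·(7·30 − 5)/2 = 3075 and 28·(7·28 − 5)/2 = 2674.
Difference: 3075 − 2674 = 401.

401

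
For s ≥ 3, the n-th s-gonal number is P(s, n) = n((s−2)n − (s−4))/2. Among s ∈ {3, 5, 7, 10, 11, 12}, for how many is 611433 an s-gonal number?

1

s = 3: P(3, 1105) = 611065 and P(3, 1106) = 612171; 611433 is not s-gonal.
s = 5: P(5, 638) = 610247 and P(5, 639) = 612162; 611433 is not s-gonal.
s = 7: P(7, 494) = 609349 and P(7, 495) = 611820; 611433 is not s-gonal.
s = 10: P(10, 391) = 610351 and P(10, 392) = 613480; 611433 is not s-gonal.
s = 11: P(11, 369) = 611433. ✓
s = 12: P(12, 350) = 611100 and P(12, 351) = 614601; 611433 is not s-gonal.
Hits: s ∈ {11} → 1.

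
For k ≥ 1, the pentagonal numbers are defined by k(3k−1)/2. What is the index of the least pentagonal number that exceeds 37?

Solve n(3n−1)/2 > 37 for integer n.
The largest n with value ≤ 37 is 5 (since 35 ≤ 37 < 51), so the first above is n = 6, value 51.

6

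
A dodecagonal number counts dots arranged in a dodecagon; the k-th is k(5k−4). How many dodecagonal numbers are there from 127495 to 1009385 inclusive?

The n-th dodecagonal number is n(5n−4).
Smallest index with value ≥ 127495: n = 161 (giving 128961).
Largest index with value ≤ 1009385: n = 449 (giving 1006209).
Indices 161 through 449: 289 terms.

289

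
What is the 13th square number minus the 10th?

13² = 169 and 10² = 100.
Difference: 169 − 100 = 69.

69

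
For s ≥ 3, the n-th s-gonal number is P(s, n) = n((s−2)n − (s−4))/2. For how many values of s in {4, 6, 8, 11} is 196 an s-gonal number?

s = 4: P(4, 14) = 196. ✓
s = 6: P(6, 10) = 190 and P(6, 11) = 231; 196 is not s-gonal.
s = 8: P(8, 8) = 176 and P(8, 9) = 225; 196 is not s-gonal.
s = 11: P(11, 7) = 196. ✓
Hits: s ∈ {4, 11} → 2.

2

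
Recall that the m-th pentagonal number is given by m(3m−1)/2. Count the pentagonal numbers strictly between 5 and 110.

The n-th pentagonal number is n(3n−1)/2.
Smallest index with value > 5: n = 3 (giving 12).
Largest index with value < 110: n = 8 (giving 92).
Indices 3 through 8: 6 terms.

6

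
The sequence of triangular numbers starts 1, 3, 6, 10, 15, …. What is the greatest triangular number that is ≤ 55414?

Solve n(n+1)/2 ≤ 55414 for integer n.
n = 332 gives 55278 ≤ 55414, while n = 333 gives 55611 > 55414; so the answer is 55278.

55278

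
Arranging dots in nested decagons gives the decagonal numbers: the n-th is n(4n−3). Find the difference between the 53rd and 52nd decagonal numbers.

Consecutive decagonal numbers differ by 8n − 7: here 8·53 − 7 = 417.

417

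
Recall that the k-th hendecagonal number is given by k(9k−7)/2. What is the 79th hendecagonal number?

The 79th hendecagonal number is n(9n−7)/2 with n = 79.
79·(9·79 − 7)/2 = 79·704/2 = 79·352 = 27808.

27808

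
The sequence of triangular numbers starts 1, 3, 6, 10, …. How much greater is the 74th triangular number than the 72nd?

147

74·75/2 = 2775 and 72·73/2 = 2628.
Difference: 2775 − 2628 = 147.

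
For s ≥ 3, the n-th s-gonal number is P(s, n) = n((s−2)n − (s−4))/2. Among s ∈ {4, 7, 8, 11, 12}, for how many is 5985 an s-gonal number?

s = 4: P(4, 77) = 5929 and P(4, 78) = 6084; 5985 is not s-gonal.
s = 7: P(7, 49) = 5929 and P(7, 50) = 6175; 5985 is not s-gonal.
s = 8: P(8, 45) = 5985. ✓
s = 11: P(11, 36) = 5706 and P(11, 37) = 6031; 5985 is not s-gonal.
s = 12: P(12, 35) = 5985. ✓
Hits: s ∈ {8, 12} → 2.

2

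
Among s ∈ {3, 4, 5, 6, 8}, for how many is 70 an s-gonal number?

1

s = 3: P(3, 11) = 66 and P(3, 12) = 78; 70 is not s-gonal.
s = 4: P(4, 8) = 64 and P(4, 9) = 81; 70 is not s-gonal.
s = 5: P(5, 7) = 70. ✓
s = 6: P(6, 6) = 66 and P(6, 7) = 91; 70 is not s-gonal.
s = 8: P(8, 5) = 65 and P(8, 6) = 96; 70 is not s-gonal.
Hits: s ∈ {5} → 1.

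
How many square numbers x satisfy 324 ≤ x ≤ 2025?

28

The n-th square number is n².
Smallest index with value ≥ 324: n = 18 (giving 324).
Largest index with value ≤ 2025: n = 45 (giving 2025).
Indices 18 through 45: 28 terms.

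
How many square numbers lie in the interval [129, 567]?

12

The n-th square number is n².
Smallest index with value ≥ 129: n = 12 (giving 144).
Largest index with value ≤ 567: n = 23 (giving 529).
Indices 12 through 23: 12 terms.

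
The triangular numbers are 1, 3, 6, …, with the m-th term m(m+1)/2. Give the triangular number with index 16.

The 16th triangular number is n(n+1)/2 with n = 16.
16·17/2 = 272/2 = 136.

136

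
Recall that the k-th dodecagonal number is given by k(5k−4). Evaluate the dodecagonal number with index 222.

245532

The 222nd dodecagonal number is n(5n−4) with n = 222.
222·(5·222 − 4) = 222·1106 = 245532.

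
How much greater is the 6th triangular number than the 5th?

Consecutive triangular numbers differ by n: T_{6} − T_{5} = 6.

6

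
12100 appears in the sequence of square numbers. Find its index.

110

We need n² = 12100, so n = √12100 = 110.
Check: 110² = 12100. ✓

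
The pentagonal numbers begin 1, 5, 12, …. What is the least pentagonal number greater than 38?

Solve n(3n−1)/2 > 38 for integer n.
The largest n with value ≤ 38 is 5 (since 35 ≤ 38 < 51), so the first above is n = 6, value 51.

51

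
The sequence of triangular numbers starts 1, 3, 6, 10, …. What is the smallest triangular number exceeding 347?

351

Solve n(n+1)/2 > 347 for integer n.
The largest n with value ≤ 347 is 25 (since 325 ≤ 347 < 351), so the first above is n = 26, value 351.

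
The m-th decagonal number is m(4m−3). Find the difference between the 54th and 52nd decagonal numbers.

842

54·(4·54 − 3) = 11502 and 52·(4·52 − 3) = 10660.
Difference: 11502 − 10660 = 842.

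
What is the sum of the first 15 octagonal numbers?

3480

Σ i(3i−2) = 3Σi² − 2Σi over i = 1..15.
Σi = 120 and Σi² = 1240.
3·1240 − 2·120 = 3480.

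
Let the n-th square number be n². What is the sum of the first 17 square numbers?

1785

Σ_{i=1}^{17} i² = 17·18·35/6 = 1785.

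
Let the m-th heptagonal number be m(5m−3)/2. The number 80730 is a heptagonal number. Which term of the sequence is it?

Set n(5n−3)/2 = 80730, giving 5n² − 3n − 161460 = 0.
The discriminant is 9 + 40·80730 = 3229209, and √3229209 = 1797.
So n = (3 + 1797) / 10 = 1800/10 = 180.
Check: 180·(5·180 − 3)/2 = 80730. ✓

180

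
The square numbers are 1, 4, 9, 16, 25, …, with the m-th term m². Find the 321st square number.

The 321st square number is n² with n = 321.
321² = 103041.

103041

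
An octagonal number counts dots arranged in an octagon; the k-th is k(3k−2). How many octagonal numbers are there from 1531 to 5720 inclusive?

The n-th octagonal number is n(3n−2).
Smallest index with value ≥ 1531: n = 23 (giving 1541).
Largest index with value ≤ 5720: n = 44 (giving 5720).
Indices 23 through 44: 22 terms.

22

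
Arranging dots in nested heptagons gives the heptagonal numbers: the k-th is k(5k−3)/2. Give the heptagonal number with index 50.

The 50th heptagonal number is n(5n−3)/2 with n = 50.
50·(5·50 − 3)/2 = 50·247/2 = 6175.

6175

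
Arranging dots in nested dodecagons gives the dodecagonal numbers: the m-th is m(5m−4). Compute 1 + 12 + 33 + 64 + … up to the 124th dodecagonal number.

3185250

Σ i(5i−4) = 5Σi² − 4Σi over i = 1..124.
Σi = 7750 and Σi² = 643250.
5·643250 − 4·7750 = 3185250.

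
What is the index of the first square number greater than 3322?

Solve n² > 3322 for integer n.
The largest n with value ≤ 3322 is 57 (since 3249 ≤ 3322 < 3364), so the first above is n = 58, value 3364.

58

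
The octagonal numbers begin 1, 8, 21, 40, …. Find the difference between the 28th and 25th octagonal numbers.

28·(3·28 − 2) = 2296 and 25·(3·25 − 2) = 1825.
Difference: 2296 − 1825 = 471.

471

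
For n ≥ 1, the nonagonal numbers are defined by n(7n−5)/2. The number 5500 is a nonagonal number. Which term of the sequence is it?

Set n(7n−5)/2 = 5500, giving 7n² − 5n − 11000 = 0.
The discriminant is 25 + 56·5500 = 308025, and √308025 = 555.
So n = (5 + 555) / 14 = 560/14 = 40.
Check: 40·(7·40 − 5)/2 = 5500. ✓

40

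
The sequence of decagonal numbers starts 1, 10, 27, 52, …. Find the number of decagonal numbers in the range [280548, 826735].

190

The n-th decagonal number is n(4n−3).
Smallest index with value ≥ 280548: n = 266 (giving 282226).
Largest index with value ≤ 826735: n = 455 (giving 826735).
Indices 266 through 455: 190 terms.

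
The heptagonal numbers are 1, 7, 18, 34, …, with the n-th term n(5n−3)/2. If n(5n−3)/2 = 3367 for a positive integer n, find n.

Set n(5n−3)/2 = 3367, giving 5n² − 3n − 6734 = 0.
The discriminant is 9 + 40·3367 = 134689, and √134689 = 367.
So n = (3 + 367) / 10 = 370/10 = 37.

37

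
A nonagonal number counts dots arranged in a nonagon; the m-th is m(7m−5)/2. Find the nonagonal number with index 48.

7944

48·(7·48 − 5)/2 = 48·331/2 = 7944.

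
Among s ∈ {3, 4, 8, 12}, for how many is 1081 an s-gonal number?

s = 3: P(3, 46) = 1081. ✓
s = 4: P(4, 32) = 1024 and P(4, 33) = 1089; 1081 is not s-gonal.
s = 8: P(8, 19) = 1045 and P(8, 20) = 1160; 1081 is not s-gonal.
s = 12: P(12, 15) = 1065 and P(12, 16) = 1216; 1081 is not s-gonal.
Hits: s ∈ {3} → 1.

1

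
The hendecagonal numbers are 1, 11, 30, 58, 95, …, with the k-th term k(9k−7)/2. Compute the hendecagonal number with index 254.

289433

The 254th hendecagonal number is n(9n−7)/2 with n = 254.
254·(9·254 − 7)/2 = 254·2279/2 = 289433.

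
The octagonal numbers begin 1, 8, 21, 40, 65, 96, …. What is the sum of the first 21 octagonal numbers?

9471

Σ i(3i−2) = 3Σi² − 2Σi over i = 1..21.
Σi = 231 and Σi² = 3311.
3·3311 − 2·231 = 9471.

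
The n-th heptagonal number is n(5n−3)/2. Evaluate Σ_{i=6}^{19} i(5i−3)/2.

5775

Σ i(5i−3)/2 = (5Σi² − 3Σi) / 2 over i = 6..19.
Σi = 190 − 15 = 175 and Σi² = 2470 − 55 = 2415.
(5·2415 − 3·175) / 2 = 11550/2 = 5775.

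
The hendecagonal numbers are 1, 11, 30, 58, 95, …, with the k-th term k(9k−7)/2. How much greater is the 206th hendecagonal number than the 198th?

206·(9·206 − 7)/2 = 190241 and 198·(9·198 − 7)/2 = 175725.
Difference: 190241 − 175725 = 14516.

14516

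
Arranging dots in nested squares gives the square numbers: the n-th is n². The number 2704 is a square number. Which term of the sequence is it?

We need n² = 2704, so n = √2704 = 52.
Check: 52² = 2704. ✓

52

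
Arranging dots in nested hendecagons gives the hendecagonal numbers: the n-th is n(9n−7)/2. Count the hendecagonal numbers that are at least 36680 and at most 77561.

41

The n-th hendecagonal number is n(9n−7)/2.
Smallest index with value ≥ 36680: n = 91 (giving 36946).
Largest index with value ≤ 77561: n = 131 (giving 76766).
Indices 91 through 131: 41 terms.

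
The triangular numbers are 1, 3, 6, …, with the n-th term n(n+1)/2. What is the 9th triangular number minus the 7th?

9·10/2 = 45 and 7·8/2 = 28.
Difference: 45 − 28 = 17.

17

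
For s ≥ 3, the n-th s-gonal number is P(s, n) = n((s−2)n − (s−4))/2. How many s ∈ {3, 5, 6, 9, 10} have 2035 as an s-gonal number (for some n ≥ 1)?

s = 3: P(3, 63) = 2016 and P(3, 64) = 2080; 2035 is not s-gonal.
s = 5: P(5, 37) = 2035. ✓
s = 6: P(6, 32) = 2016 and P(6, 33) = 2145; 2035 is not s-gonal.
s = 9: P(9, 24) = 1956 and P(9, 25) = 2125; 2035 is not s-gonal.
s = 10: P(10, 22) = 1870 and P(10, 23) = 2047; 2035 is not s-gonal.
Hits: s ∈ {5} → 1.

1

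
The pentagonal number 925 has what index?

25

Set n(3n−1)/2 = 925, giving 3n² − n − 1850 = 0.
The discriminant is 1 + 24·925 = 22201, and √22201 = 149.
So n = (1 + 149) / 6 = 150/6 = 25.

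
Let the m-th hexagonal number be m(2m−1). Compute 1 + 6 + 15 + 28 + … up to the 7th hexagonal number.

Σ i(2i−1) = 2Σi² − Σi over i = 1..7.
Σi = 28 and Σi² = 140.
2·140 − 1·28 = 252.

252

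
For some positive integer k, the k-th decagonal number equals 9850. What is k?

50

Set n(4n−3) = 9850, giving 4n² − 3n − 9850 = 0.
The discriminant is 9 + 16·9850 = 157609, and √157609 = 397.
So n = (3 + 397) / 8 = 400/8 = 50.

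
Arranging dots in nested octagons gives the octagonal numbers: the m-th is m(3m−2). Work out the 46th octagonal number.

The 46th octagonal number is n(3n−2) with n = 46.
46·(3·46 − 2) = 46·136 = 6256.

6256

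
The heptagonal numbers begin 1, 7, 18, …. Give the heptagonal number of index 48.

The 48th heptagonal number is n(5n−3)/2 with n = 48.
48·(5·48 − 3)/2 = 48·237/2 = 5688.

5688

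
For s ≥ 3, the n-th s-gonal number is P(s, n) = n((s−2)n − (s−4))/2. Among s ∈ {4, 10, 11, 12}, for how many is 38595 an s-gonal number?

1

s = 4: P(4, 196) = 38416 and P(4, 197) = 38809; 38595 is not s-gonal.
s = 10: P(10, 98) = 38122 and P(10, 99) = 38907; 38595 is not s-gonal.
s = 11: P(11, 93) = 38595. ✓
s = 12: P(12, 88) = 38368 and P(12, 89) = 39249; 38595 is not s-gonal.
Hits: s ∈ {11} → 1.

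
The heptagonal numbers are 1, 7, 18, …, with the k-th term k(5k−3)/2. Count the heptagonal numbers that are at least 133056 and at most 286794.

The n-th heptagonal number is n(5n−3)/2.
Smallest index with value ≥ 133056: n = 231 (giving 133056).
Largest index with value ≤ 286794: n = 339 (giving 286794).
Indices 231 through 339: 109 terms.

109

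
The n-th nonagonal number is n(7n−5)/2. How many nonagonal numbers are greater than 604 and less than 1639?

The n-th nonagonal number is n(7n−5)/2.
Smallest index with value > 604: n = 14 (giving 651).
Largest index with value < 1639: n = 21 (giving 1491).
Indices 14 through 21: 8 terms.

8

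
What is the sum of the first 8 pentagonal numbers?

Σ i(3i−1)/2 = (3Σi² − Σi) / 2 over i = 1..8.
Σi = 36 and Σi² = 204.
(3·204 − 1·36) / 2 = 576/2 = 288.

288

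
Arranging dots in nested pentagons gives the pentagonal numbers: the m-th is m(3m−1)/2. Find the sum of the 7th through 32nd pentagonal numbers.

16770

Σ i(3i−1)/2 = (3Σi² − Σi) / 2 over i = 7..32.
Σi = 528 − 21 = 507 and Σi² = 11440 − 91 = 11349.
(3·11349 − 1·507) / 2 = 33540/2 = 16770.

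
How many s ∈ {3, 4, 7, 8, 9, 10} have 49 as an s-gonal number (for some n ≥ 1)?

s = 3: P(3, 9) = 45 and P(3, 10) = 55; 49 is not s-gonal.
s = 4: P(4, 7) = 49. ✓
s = 7: P(7, 4) = 34 and P(7, 5) = 55; 49 is not s-gonal.
s = 8: P(8, 4) = 40 and P(8, 5) = 65; 49 is not s-gonal.
s = 9: P(9, 4) = 46 and P(9, 5) = 75; 49 is not s-gonal.
s = 10: P(10, 3) = 27 and P(10, 4) = 52; 49 is not s-gonal.
Hits: s ∈ {4} → 1.

1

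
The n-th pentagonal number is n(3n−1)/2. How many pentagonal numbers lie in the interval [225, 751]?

The n-th pentagonal number is n(3n−1)/2.
Smallest index with value ≥ 225: n = 13 (giving 247).
Largest index with value ≤ 751: n = 22 (giving 715).
Indices 13 through 22: 10 terms.

10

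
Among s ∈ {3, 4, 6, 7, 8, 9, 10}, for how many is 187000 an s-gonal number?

1

s = 3: P(3, 611) = 186966 and P(3, 612) = 187578; 187000 is not s-gonal.
s = 4: P(4, 432) = 186624 and P(4, 433) = 187489; 187000 is not s-gonal.
s = 6: P(6, 306) = 186966 and P(6, 307) = 188191; 187000 is not s-gonal.
s = 7: P(7, 273) = 185913 and P(7, 274) = 187279; 187000 is not s-gonal.
s = 8: P(8, 250) = 187000. ✓
s = 9: P(9, 231) = 186186 and P(9, 232) = 187804; 187000 is not s-gonal.
s = 10: P(10, 216) = 185976 and P(10, 217) = 187705; 187000 is not s-gonal.
Hits: s ∈ {8} → 1.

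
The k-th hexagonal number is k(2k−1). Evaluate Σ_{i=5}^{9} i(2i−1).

Σ i(2i−1) = 2Σi² − Σi over i = 5..9.
Σi = 45 − 10 = 35 and Σi² = 285 − 30 = 255.
2·255 − 1·35 = 475.

475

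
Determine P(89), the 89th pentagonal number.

11837

The 89th pentagonal number is n(3n−1)/2 with n = 89.
89·(3·89 − 1)/2 = 89·266/2 = 89·133 = 11837.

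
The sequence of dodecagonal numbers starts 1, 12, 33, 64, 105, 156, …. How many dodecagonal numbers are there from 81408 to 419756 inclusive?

163

The n-th dodecagonal number is n(5n−4).
Smallest index with value ≥ 81408: n = 128 (giving 81408).
Largest index with value ≤ 419756: n = 290 (giving 419340).
Indices 128 through 290: 163 terms.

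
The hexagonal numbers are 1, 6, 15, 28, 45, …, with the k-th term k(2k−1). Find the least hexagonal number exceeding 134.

Solve n(2n−1) > 134 for integer n.
The largest n with value ≤ 134 is 8 (since 120 ≤ 134 < 153), so the first above is n = 9, value 153.

153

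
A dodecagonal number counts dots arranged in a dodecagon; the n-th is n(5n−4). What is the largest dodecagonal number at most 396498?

Solve n(5n−4) ≤ 396498 for integer n.
n = 282 gives 396492 ≤ 396498, while n = 283 gives 399313 > 396498; so the answer is 396492.

396492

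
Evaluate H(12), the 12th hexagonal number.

12·(2·12 − 1) = 12·23 = 276.

276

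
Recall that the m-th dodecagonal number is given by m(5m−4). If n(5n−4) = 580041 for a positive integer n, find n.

341

Set n(5n−4) = 580041, giving 5n² − 4n − 580041 = 0.
So n = (4 + 3406) / 10 = 3410/10 = 341.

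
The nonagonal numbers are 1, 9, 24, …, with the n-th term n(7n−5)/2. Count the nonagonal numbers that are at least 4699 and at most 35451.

65

The n-th nonagonal number is n(7n−5)/2.
Smallest index with value ≥ 4699: n = 37 (giving 4699).
Largest index with value ≤ 35451: n = 101 (giving 35451).
Indices 37 through 101: 65 terms.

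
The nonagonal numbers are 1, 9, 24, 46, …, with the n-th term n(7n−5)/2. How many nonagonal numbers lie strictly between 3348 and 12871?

The n-th nonagonal number is n(7n−5)/2.
Smallest index with value > 3348: n = 32 (giving 3504).
Largest index with value < 12871: n = 60 (giving 12450).
Indices 32 through 60: 29 terms.

29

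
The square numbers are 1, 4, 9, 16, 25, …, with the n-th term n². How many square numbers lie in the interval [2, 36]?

The n-th square number is n².
Smallest index with value ≥ 2: n = 2 (giving 4).
Largest index with value ≤ 36: n = 6 (giving 36).
Indices 2 through 6: 5 terms.

5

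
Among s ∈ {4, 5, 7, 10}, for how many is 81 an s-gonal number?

2

s = 4: P(4, 9) = 81. ✓
s = 5: P(5, 7) = 70 and P(5, 8) = 92; 81 is not s-gonal.
s = 7: P(7, 6) = 81. ✓
s = 10: P(10, 4) = 52 and P(10, 5) = 85; 81 is not s-gonal.
Hits: s ∈ {4, 7} → 2.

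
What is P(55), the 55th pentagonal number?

The 55th pentagonal number is n(3n−1)/2 with n = 55.
55·(3·55 − 1)/2 = 55·164/2 = 55·82 = 4510.

4510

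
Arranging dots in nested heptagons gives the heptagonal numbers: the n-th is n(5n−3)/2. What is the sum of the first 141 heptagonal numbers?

2345911

Σ i(5i−3)/2 = (5Σi² − 3Σi) / 2 over i = 1..141.
Σi = 10011 and Σi² = 944371.
(5·944371 − 3·10011) / 2 = 4691822/2 = 2345911.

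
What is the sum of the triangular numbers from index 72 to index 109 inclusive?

Σ i(i+1)/2 = (Σi² + Σi) / 2 over i = 72..109.
Σi = 5995 − 2556 = 3439 and Σi² = 437635 − 121836 = 315799.
(1·315799 + 1·3439) / 2 = 319238/2 = 159619.

159619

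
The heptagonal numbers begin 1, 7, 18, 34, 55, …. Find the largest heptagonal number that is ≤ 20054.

Solve n(5n−3)/2 ≤ 20054 for integer n.
n = 89 gives 19669 ≤ 20054, while n = 90 gives 20115 > 20054; so the answer is 19669.

19669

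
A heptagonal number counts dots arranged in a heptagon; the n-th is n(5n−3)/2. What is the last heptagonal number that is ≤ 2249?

Solve n(5n−3)/2 ≤ 2249 for integer n.
n = 30 gives 2205 ≤ 2249, while n = 31 gives 2356 > 2249; so the answer is 2205.

2205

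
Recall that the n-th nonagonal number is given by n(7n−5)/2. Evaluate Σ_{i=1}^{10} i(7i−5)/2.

Σ i(7i−5)/2 = (7Σi² − 5Σi) / 2 over i = 1..10.
Σi = 55 and Σi² = 385.
(7·385 − 5·55) / 2 = 2420/2 = 1210.

1210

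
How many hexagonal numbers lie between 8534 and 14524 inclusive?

20

The n-th hexagonal number is n(2n−1).
Smallest index with value ≥ 8534: n = 66 (giving 8646).
Largest index with value ≤ 14524: n = 85 (giving 14365).
Indices 66 through 85: 20 terms.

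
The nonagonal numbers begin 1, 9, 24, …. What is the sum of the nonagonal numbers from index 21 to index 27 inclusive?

13790

Σ i(7i−5)/2 = (7Σi² − 5Σi) / 2 over i = 21..27.
Σi = 378 − 210 = 168 and Σi² = 6930 − 2870 = 4060.
(7·4060 − 5·168) / 2 = 27580/2 = 13790.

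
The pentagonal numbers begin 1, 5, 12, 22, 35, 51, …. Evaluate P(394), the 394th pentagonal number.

232657

The 394th pentagonal number is n(3n−1)/2 with n = 394.
394·(3·394 − 1)/2 = 394·1181/2 = 232657.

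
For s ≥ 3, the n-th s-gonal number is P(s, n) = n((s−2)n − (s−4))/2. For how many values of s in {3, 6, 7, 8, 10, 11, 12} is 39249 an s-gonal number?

1

s = 3: P(3, 279) = 39060 and P(3, 280) = 39340; 39249 is not s-gonal.
s = 6: P(6, 140) = 39060 and P(6, 141) = 39621; 39249 is not s-gonal.
s = 7: P(7, 125) = 38875 and P(7, 126) = 39501; 39249 is not s-gonal.
s = 8: P(8, 114) = 38760 and P(8, 115) = 39445; 39249 is not s-gonal.
s = 10: P(10, 99) = 38907 and P(10, 100) = 39700; 39249 is not s-gonal.
s = 11: P(11, 93) = 38595 and P(11, 94) = 39433; 39249 is not s-gonal.
s = 12: P(12, 89) = 39249. ✓
Hits: s ∈ {12} → 1.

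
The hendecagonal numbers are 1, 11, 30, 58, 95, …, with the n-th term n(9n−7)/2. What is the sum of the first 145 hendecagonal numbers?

Σ i(9i−7)/2 = (9Σi² − 7Σi) / 2 over i = 1..145.
Σi = 10585 and Σi² = 1026745.
(9·1026745 − 7·10585) / 2 = 9166610/2 = 4583305.

4583305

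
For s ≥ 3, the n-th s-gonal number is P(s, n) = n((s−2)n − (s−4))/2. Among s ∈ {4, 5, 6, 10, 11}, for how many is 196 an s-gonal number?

s = 4: P(4, 14) = 196. ✓
s = 5: P(5, 11) = 176 and P(5, 12) = 210; 196 is not s-gonal.
s = 6: P(6, 10) = 190 and P(6, 11) = 231; 196 is not s-gonal.
s = 10: P(10, 7) = 175 and P(10, 8) = 232; 196 is not s-gonal.
s = 11: P(11, 7) = 196. ✓
Hits: s ∈ {4, 11} → 2.

2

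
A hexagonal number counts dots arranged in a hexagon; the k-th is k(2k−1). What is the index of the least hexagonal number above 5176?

Solve n(2n−1) > 5176 for integer n.
The largest n with value ≤ 5176 is 51 (since 5151 ≤ 5176 < 5356), so the first above is n = 52, value 5356.

52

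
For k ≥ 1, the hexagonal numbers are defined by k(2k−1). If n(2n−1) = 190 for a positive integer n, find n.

10

Set n(2n−1) = 190, giving 2n² − n − 190 = 0.
The discriminant is 1 + 8·190 = 1521, and √1521 = 39.
So n = (1 + 39) / 4 = 40/4 = 10.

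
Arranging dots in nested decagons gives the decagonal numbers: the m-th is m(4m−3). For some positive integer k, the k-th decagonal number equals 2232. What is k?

24

Set n(4n−3) = 2232, giving 4n² − 3n − 2232 = 0.
The discriminant is 9 + 16·2232 = 35721, and √35721 = 189.
So n = (3 + 189) / 8 = 192/8 = 24.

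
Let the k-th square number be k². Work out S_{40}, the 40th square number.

1600

The 40th square number is n² with n = 40.
40² = 1600.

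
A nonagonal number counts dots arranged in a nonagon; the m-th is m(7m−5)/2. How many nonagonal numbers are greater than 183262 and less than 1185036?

353

The n-th nonagonal number is n(7n−5)/2.
Smallest index with value > 183262: n = 230 (giving 184575).
Largest index with value < 1185036: n = 582 (giving 1184079).
Indices 230 through 582: 353 terms.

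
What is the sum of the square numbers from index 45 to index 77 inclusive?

125785

Σ_{i=45}^{77} i² = 155155 − 29370 = 125785.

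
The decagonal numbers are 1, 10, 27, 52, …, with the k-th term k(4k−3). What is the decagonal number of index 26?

2626

The 26th decagonal number is n(4n−3) with n = 26.
26·(4·26 − 3) = 26·101 = 2626.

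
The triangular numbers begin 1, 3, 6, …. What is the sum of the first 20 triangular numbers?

1540

Σ i(i+1)/2 = (Σi² + Σi) / 2 over i = 1..20.
Σi = 210 and Σi² = 2870.
(1·2870 + 1·210) / 2 = 3080/2 = 1540.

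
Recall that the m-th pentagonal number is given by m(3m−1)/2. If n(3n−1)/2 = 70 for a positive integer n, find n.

Set n(3n−1)/2 = 70, giving 3n² − n − 140 = 0.
The discriminant is 1 + 24·70 = 1681, and √1681 = 41.
So n = (1 + 41) / 6 = 42/6 = 7.
Check: 7·(3·7 − 1)/2 = 70. ✓

7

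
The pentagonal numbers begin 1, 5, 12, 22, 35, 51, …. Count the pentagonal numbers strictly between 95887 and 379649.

The n-th pentagonal number is n(3n−1)/2.
Smallest index with value > 95887: n = 254 (giving 96647).
Largest index with value < 379649: n = 503 (giving 379262).
Indices 254 through 503: 250 terms.

250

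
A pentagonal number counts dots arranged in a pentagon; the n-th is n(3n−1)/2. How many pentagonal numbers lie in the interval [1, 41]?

5

The n-th pentagonal number is n(3n−1)/2.
Smallest index with value ≥ 1: n = 1 (giving 1).
Largest index with value ≤ 41: n = 5 (giving 35).
Indices 1 through 5: 5 terms.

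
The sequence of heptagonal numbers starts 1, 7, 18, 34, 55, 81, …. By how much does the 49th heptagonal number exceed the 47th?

477

49·(5·49 − 3)/2 = 5929 and 47·(5·47 − 3)/2 = 5452.
Difference: 5929 − 5452 = 477.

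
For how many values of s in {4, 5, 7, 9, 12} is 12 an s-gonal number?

2

s = 4: P(4, 3) = 9 and P(4, 4) = 16; 12 is not s-gonal.
s = 5: P(5, 3) = 12. ✓
s = 7: P(7, 2) = 7 and P(7, 3) = 18; 12 is not s-gonal.
s = 9: P(9, 2) = 9 and P(9, 3) = 24; 12 is not s-gonal.
s = 12: P(12, 2) = 12. ✓
Hits: s ∈ {5, 12} → 2.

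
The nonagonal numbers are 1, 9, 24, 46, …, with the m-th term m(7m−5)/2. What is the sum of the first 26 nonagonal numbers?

20826

Σ i(7i−5)/2 = (7Σi² − 5Σi) / 2 over i = 1..26.
Σi = 351 and Σi² = 6201.
(7·6201 − 5·351) / 2 = 41652/2 = 20826.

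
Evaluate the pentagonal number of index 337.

170185

337·(3·337 − 1)/2 = 337·1010/2 = 337·505 = 170185.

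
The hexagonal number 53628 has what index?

164

Set n(2n−1) = 53628, giving 2n² − n − 53628 = 0.
The discriminant is 1 + 8·53628 = 429025, and √429025 = 655.
So n = (1 + 655) / 4 = 656/4 = 164.
Check: 164·(2·164 − 1) = 53628. ✓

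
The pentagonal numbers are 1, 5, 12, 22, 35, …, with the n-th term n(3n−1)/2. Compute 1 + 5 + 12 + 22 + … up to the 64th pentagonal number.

Σ i(3i−1)/2 = (3Σi² − Σi) / 2 over i = 1..64.
Σi = 2080 and Σi² = 89440.
(3·89440 − 1·2080) / 2 = 266240/2 = 133120.

133120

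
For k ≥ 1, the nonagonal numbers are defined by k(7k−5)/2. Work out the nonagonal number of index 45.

6975

The 45th nonagonal number is n(7n−5)/2 with n = 45.
45·(7·45 − 5)/2 = 45·310/2 = 45·155 = 6975.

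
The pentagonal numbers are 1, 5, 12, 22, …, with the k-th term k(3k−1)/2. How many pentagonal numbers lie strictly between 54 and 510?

12

The n-th pentagonal number is n(3n−1)/2.
Smallest index with value > 54: n = 7 (giving 70).
Largest index with value < 510: n = 18 (giving 477).
Indices 7 through 18: 12 terms.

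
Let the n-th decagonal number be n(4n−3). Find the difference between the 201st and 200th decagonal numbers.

Consecutive decagonal numbers differ by 8n − 7: here 8·201 − 7 = 1601.

1601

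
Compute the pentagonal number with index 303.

The 303rd pentagonal number is n(3n−1)/2 with n = 303.
303·(3·303 − 1)/2 = 303·908/2 = 303·454 = 137562.

137562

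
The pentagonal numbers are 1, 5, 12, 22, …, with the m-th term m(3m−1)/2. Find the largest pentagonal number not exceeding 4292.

4187

Solve n(3n−1)/2 ≤ 4292 for integer n.
n = 53 gives 4187 ≤ 4292, while n = 54 gives 4347 > 4292; so the answer is 4187.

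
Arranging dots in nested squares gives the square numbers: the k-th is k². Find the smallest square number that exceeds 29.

36

Solve n² > 29 for integer n.
The largest n with value ≤ 29 is 5 (since 25 ≤ 29 < 36), so the first above is n = 6, value 36.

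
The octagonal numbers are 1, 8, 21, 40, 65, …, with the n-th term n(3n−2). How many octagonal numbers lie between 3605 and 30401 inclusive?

The n-th octagonal number is n(3n−2).
Smallest index with value ≥ 3605: n = 35 (giving 3605).
Largest index with value ≤ 30401: n = 101 (giving 30401).
Indices 35 through 101: 67 terms.

67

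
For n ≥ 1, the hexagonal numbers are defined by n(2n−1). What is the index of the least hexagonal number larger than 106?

Solve n(2n−1) > 106 for integer n.
The largest n with value ≤ 106 is 7 (since 91 ≤ 106 < 120), so the first above is n = 8, value 120.

8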